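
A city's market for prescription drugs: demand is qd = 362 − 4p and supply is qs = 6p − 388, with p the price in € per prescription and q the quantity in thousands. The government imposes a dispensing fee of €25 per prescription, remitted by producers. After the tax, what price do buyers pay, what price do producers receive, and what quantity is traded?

Buyers pay €90; producers receive €65; quantity = 2.

Before the tax: set 362 − 4p = 6p − 388 → p* = €75, q* = 62.
With the tax collected from producers, supply shifts: qs = 6(p − 25) − 388.
New equilibrium: buyers pay €90, producers receive €65, q = 2. (Wedge: pb − ps = 25.)
The less price-elastic side of the market bears the larger share of a per-unit tax.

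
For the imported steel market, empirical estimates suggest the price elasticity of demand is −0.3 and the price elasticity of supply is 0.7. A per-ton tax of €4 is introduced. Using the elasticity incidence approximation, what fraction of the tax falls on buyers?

Incidence ratio: buyers' share ≈ εs / (εs + |εd|) = 0.7 / (0.7 + 0.3) = 0.7.
Supply is the more elastic side, so buyers bear the larger share.

Buyers' share ≈ 0.7.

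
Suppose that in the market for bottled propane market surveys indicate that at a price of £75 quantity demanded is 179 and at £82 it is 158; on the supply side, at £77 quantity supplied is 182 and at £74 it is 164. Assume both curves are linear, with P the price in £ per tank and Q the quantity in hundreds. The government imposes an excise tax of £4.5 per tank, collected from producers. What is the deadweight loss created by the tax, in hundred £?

Demand slope: (158 − 179)/(82 − 75) = -3, so Qd = 404 − 3P.
Supply slope: (164 − 182)/(74 − 77) = 6, so Qs = 6P − 280.
Before the tax: set 404 − 3P = 6P − 280 → P* = £76, Q* = 176.
With the tax collected from producers, supply shifts: Qs = 6(P − 4.5) − 280.
Solving gives Q = 167 with buyers paying £79 and producers receiving £74.5 (the £4.5 wedge).
Quantity falls by |ΔQ| = |176 − 167| = 9.
DWL = ½ · t · |ΔQ| = ½ · 4.5 · 9 = £20.25.

Deadweight loss = £20.25 hundred.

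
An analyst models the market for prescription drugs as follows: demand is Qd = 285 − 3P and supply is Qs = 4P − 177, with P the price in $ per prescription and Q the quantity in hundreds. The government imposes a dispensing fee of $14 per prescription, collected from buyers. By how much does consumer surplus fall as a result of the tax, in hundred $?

Before the tax: set 285 − 3P = 4P − 177 → P* = $66, Q* = 87.
With the tax collected from buyers, demand (in seller-price terms) shifts: Qd = 285 − 3(P + 14).
New equilibrium: buyers pay $74, suppliers receive $60, Q = 63. (Wedge: Pb − Ps = 14.)
ΔCS is the trapezoid between Q = 63 and Q = 87 of height $8: ½ · (87 + 63) · 8 = $600.

Consumer surplus falls by $600 hundred.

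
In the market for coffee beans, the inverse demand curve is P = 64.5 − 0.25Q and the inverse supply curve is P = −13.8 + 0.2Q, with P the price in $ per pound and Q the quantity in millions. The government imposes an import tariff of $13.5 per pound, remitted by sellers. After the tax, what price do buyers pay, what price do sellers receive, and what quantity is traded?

Inverting to Q(P) form: Qd = 258 − 4P; Qs = 5P + 69.
Without the tax, 258 − 4P = 5P + 69 gives 9P = 189, so P* = $21 and Q* = 174.
With the tax collected from sellers, supply shifts: Qs = 5(P − 13.5) + 69.
New equilibrium: buyers pay $28.5, sellers receive $15, Q = 144. (Wedge: Pb − Ps = 13.5.)
The less price-elastic side of the market bears the larger share of a per-unit tax.

Buyers pay $28.5; sellers receive $15; quantity = 144.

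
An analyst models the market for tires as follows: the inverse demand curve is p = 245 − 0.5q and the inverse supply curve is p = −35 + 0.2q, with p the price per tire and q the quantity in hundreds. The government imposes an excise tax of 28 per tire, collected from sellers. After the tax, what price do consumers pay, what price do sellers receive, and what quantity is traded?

Rewrite in direct form: qd = 490 − 2p and qs = 5p + 175.
Before the tax: set 490 − 2p = 5p + 175 → p* = 45, q* = 400.
With the tax collected from sellers, supply shifts: qs = 5(p − 28) + 175.
New equilibrium: consumers pay 65, sellers receive 37, q = 360. (Wedge: pb − ps = 28.)
The less price-elastic side of the market bears the larger share of a per-unit tax.

Consumers pay 65; sellers receive 37; quantity = 360.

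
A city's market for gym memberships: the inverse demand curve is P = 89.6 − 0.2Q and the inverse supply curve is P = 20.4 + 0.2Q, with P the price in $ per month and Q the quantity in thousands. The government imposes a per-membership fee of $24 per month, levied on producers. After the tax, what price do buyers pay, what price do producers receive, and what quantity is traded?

Buyers pay $67; producers receive $43; quantity = 113.

Rewrite in direct form: Qd = 448 − 5P and Qs = 5P − 102.
Before the tax: set 448 − 5P = 5P − 102 → P* = $55, Q* = 173.
With the tax collected from producers, supply shifts: Qs = 5(P − 24) − 102.
New equilibrium: buyers pay $67, producers receive $43, Q = 113. (Wedge: Pb − Ps = 24.)
The less price-elastic side of the market bears the larger share of a per-unit tax.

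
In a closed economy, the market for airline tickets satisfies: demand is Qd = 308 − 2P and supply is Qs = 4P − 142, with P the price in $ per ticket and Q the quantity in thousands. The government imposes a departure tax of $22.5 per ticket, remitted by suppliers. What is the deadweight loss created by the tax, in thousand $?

Deadweight loss = $337.5 thousand.

Before the tax: set 308 − 2P = 4P − 142 → P* = $75, Q* = 158.
With the tax collected from suppliers, supply shifts: Qs = 4(P − 22.5) − 142.
Solving gives Q = 128 with buyers paying $90 and suppliers receiving $67.5 (the $22.5 wedge).
Quantity falls by |ΔQ| = |158 − 128| = 30.
DWL = ½ · t · |ΔQ| = ½ · 22.5 · 30 = $337.5.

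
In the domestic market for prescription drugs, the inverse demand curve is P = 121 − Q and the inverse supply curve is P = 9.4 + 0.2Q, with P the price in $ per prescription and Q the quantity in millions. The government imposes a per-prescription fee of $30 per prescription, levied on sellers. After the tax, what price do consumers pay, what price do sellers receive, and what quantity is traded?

Consumers pay $53; sellers receive $23; quantity = 68.

Inverting to Q(P) form: Qd = 121 − P; Qs = 5P − 47.
Without the tax, 121 − P = 5P − 47 gives 6P = 168, so P* = $28 and Q* = 93.
With the tax collected from sellers, supply shifts: Qs = 5(P − 30) − 47.
Solving gives Q = 68 with consumers paying $53 and sellers receiving $23 (the $30 wedge).
The less price-elastic side of the market bears the larger share of a per-unit tax.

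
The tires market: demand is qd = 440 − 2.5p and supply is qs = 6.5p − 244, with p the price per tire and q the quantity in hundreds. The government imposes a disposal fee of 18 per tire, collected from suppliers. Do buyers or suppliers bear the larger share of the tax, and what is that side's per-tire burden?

Without the tax, 440 − 2.5p = 6.5p − 244 gives 9p = 684, so p* = 76 and q* = 250.
With the tax collected from suppliers, supply shifts: qs = 6.5(p − 18) − 244.
New equilibrium: buyers pay 89, suppliers receive 71, q = 217.5. (Wedge: pb − ps = 18.)
Per-tire burden: buyers 13, suppliers 5.
Buyers take the larger share because demand is less price-elastic here (demand slope 2.5 vs supply slope 6.5).

Buyers bear the larger share: 13 per tire.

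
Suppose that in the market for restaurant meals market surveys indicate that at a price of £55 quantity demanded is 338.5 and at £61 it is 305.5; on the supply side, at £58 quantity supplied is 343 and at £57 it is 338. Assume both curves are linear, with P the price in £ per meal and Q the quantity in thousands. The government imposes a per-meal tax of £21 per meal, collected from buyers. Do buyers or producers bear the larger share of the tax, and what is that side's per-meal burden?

Producers bear the larger share: £11 per meal.

Demand slope: (305.5 − 338.5)/(61 − 55) = -5.5, so Qd = 641 − 5.5P.
Supply slope: (338 − 343)/(57 − 58) = 5, so Qs = 5P + 53.
Without the tax, 641 − 5.5P = 5P + 53 gives 10.5P = 588, so P* = £56 and Q* = 333.
With the tax collected from buyers, demand (in seller-price terms) shifts: Qd = 641 − 5.5(P + 21).
Solving gives Q = 278 with buyers paying £66 and producers receiving £45 (the £21 wedge).
Per-meal burden: buyers £10, producers £11.
Producers take the larger share because supply is less price-elastic here (demand slope 5.5 vs supply slope 5).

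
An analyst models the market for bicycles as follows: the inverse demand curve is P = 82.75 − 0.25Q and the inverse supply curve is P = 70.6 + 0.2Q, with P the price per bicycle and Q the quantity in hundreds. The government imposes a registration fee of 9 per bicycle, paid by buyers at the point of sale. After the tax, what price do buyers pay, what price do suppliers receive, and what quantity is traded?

Buyers pay 81; suppliers receive 72; quantity = 7.

Rewrite in direct form: Qd = 331 − 4P and Qs = 5P − 353.
Before the tax: set 331 − 4P = 5P − 353 → P* = 76, Q* = 27.
With the tax collected from buyers, demand (in seller-price terms) shifts: Qd = 331 − 4(P + 9).
Solving gives Q = 7 with buyers paying 81 and suppliers receiving 72 (the 9 wedge).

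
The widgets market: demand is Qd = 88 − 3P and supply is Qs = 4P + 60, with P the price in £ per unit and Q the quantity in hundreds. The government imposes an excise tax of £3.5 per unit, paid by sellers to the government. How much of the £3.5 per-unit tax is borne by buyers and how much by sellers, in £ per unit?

Buyers bear £2 per unit; sellers bear £1.5 per unit.

Before the tax: set 88 − 3P = 4P + 60 → P* = £4, Q* = 76.
With the tax collected from sellers, supply shifts: Qs = 4(P − 3.5) + 60.
Solving gives Q = 70 with buyers paying £6 and sellers receiving £2.5 (the £3.5 wedge).
Burden on buyers: £2; on sellers: £1.5. (They sum to £3.5.)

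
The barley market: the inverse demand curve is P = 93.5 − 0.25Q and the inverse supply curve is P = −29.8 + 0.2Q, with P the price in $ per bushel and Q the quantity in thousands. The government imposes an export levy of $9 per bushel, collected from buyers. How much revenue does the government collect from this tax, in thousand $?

Inverting to Q(P) form: Qd = 374 − 4P; Qs = 5P + 149.
Before the tax: set 374 − 4P = 5P + 149 → P* = $25, Q* = 274.
With the tax collected from buyers, demand (in seller-price terms) shifts: Qd = 374 − 4(P + 9).
Solving gives Q = 254 with buyers paying $30 and producers receiving $21 (the $9 wedge).
Revenue = t · Q = 9 · 254 = $2286.

Tax revenue = $2286 thousand.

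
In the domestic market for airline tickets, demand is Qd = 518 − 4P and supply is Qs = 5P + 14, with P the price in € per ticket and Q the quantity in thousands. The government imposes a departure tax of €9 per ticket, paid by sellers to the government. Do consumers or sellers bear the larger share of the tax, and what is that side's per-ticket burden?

Consumers bear the larger share: €5 per ticket.

Without the tax, 518 − 4P = 5P + 14 gives 9P = 504, so P* = €56 and Q* = 294.
With the tax collected from sellers, supply shifts: Qs = 5(P − 9) + 14.
Solving gives Q = 274 with consumers paying €61 and sellers receiving €52 (the €9 wedge).
Per-ticket burden: consumers €5, sellers €4.
Consumers take the larger share because demand is less price-elastic here (demand slope 4 vs supply slope 5).
The less price-elastic side of the market bears the larger share of a per-unit tax.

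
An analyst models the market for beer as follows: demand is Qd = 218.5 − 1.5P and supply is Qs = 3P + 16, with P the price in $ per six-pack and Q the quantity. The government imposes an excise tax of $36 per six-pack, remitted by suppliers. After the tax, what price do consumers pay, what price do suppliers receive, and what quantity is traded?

Without the tax, 218.5 − 1.5P = 3P + 16 gives 4.5P = 202.5, so P* = $45 and Q* = 151.
With the tax collected from suppliers, supply shifts: Qs = 3(P − 36) + 16.
Solving gives Q = 115 with consumers paying $69 and suppliers receiving $33 (the $36 wedge).

Consumers pay $69; suppliers receive $33; quantity = 115.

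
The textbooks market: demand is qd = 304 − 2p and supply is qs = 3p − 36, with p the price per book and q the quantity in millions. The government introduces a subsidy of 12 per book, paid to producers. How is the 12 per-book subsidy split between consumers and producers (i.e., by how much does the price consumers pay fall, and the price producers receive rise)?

Consumers gain 7.2 per book; producers gain 4.8 per book.

Before the subsidy: set 304 − 2p = 3p − 36 → p* = 68, q* = 168.
With a per-unit subsidy paid to producers, each receives p + 12 per unit sold, so supply becomes qs = 3(p + 12) − 36.
New equilibrium: consumers pay 60.8, producers receive 72.8, q = 182.4. (Wedge: pb − ps = −12.)
Gain to consumers: 7.2; to producers: 4.8. (They sum to 12.)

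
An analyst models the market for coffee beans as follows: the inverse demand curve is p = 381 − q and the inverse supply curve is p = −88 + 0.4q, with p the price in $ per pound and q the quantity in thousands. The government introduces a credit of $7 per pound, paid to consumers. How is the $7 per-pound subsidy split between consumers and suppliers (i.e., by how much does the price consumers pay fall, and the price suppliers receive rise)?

Consumers gain $5 per pound; suppliers gain $2 per pound.

Rewrite in direct form: qd = 381 − p and qs = 2.5p + 220.
Without the subsidy, 381 − p = 2.5p + 220 gives 3.5p = 161, so p* = $46 and q* = 335.
With a per-unit subsidy paid to consumers, each effectively pays p − 7, so demand becomes qd = 381 − (p − 7).
New equilibrium: consumers pay $41, suppliers receive $48, q = 340. (Wedge: pb − ps = −7.)
Gain to consumers: $5; to suppliers: $2. (They sum to $7.)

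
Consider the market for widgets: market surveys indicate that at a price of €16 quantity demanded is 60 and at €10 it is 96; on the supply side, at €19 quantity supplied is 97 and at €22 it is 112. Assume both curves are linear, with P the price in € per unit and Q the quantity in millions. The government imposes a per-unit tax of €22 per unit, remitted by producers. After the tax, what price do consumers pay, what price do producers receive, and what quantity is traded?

Consumers pay €24; producers receive €2; quantity = 12.

Demand slope: (96 − 60)/(10 − 16) = -6, so Qd = 156 − 6P.
Supply slope: (112 − 97)/(22 − 19) = 5, so Qs = 5P + 2.
Without the tax, 156 − 6P = 5P + 2 gives 11P = 154, so P* = €14 and Q* = 72.
With the tax collected from producers, supply shifts: Qs = 5(P − 22) + 2.
New equilibrium: consumers pay €24, producers receive €2, Q = 12. (Wedge: Pb − Ps = 22.)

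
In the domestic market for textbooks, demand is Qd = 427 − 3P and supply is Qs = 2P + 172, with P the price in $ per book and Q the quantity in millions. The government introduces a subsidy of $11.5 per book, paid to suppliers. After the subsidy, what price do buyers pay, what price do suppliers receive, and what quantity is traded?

Buyers pay $46.4; suppliers receive $57.9; quantity = 287.8.

Before the subsidy: set 427 − 3P = 2P + 172 → P* = $51, Q* = 274.
With a per-unit subsidy paid to suppliers, each receives P + 11.5 per unit sold, so supply becomes Qs = 2(P + 11.5) + 172.
Solving gives Q = 287.8 with buyers paying $46.4 and suppliers receiving $57.9 (the $11.5 wedge).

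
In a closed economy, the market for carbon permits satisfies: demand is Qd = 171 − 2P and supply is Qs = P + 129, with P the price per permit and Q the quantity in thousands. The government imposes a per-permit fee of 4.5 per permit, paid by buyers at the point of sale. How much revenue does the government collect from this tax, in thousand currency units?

Tax revenue = 630 thousand.

Without the tax, 171 − 2P = P + 129 gives 3P = 42, so P* = 14 and Q* = 143.
With the tax collected from buyers, demand (in seller-price terms) shifts: Qd = 171 − 2(P + 4.5).
Solving gives Q = 140 with buyers paying 15.5 and suppliers receiving 11 (the 4.5 wedge).
Revenue = t · Q = 4.5 · 140 = 630.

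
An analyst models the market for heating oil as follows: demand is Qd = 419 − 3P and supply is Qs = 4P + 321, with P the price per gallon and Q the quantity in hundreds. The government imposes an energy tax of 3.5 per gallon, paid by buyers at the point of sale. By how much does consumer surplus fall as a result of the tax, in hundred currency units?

Consumer surplus falls by 748 hundred.

Without the tax, 419 − 3P = 4P + 321 gives 7P = 98, so P* = 14 and Q* = 377.
With the tax collected from buyers, demand (in seller-price terms) shifts: Qd = 419 − 3(P + 3.5).
New equilibrium: buyers pay 16, suppliers receive 12.5, Q = 371. (Wedge: Pb − Ps = 3.5.)
ΔCS is the trapezoid between Q = 371 and Q = 377 of height 2: ½ · (377 + 371) · 2 = 748.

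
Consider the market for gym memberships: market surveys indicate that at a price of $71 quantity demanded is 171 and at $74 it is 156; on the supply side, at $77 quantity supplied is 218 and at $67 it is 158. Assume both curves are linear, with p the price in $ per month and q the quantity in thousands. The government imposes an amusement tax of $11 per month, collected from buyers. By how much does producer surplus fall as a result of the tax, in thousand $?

Demand slope: (156 − 171)/(74 − 71) = -5, so qd = 526 − 5p.
Supply slope: (158 − 218)/(67 − 77) = 6, so qs = 6p − 244.
Without the tax, 526 − 5p = 6p − 244 gives 11p = 770, so p* = $70 and q* = 176.
With the tax collected from buyers, demand (in seller-price terms) shifts: qd = 526 − 5(p + 11).
Solving gives q = 146 with buyers paying $76 and producers receiving $65 (the $11 wedge).
ΔPS is the trapezoid between Q = 146 and Q = 176 of height $5: ½ · (176 + 146) · 5 = $805.

Producer surplus falls by $805 thousand.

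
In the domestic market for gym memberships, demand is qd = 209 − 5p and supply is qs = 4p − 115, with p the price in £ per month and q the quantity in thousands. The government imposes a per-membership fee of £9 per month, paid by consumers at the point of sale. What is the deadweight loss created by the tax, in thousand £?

Deadweight loss = £90 thousand.

Before the tax: set 209 − 5p = 4p − 115 → p* = £36, q* = 29.
With the tax collected from consumers, demand (in seller-price terms) shifts: qd = 209 − 5(p + 9).
Solving gives q = 9 with consumers paying £40 and producers receiving £31 (the £9 wedge).
Quantity falls by |ΔQ| = |29 − 9| = 20.
DWL = ½ · t · |ΔQ| = ½ · 9 · 20 = £90.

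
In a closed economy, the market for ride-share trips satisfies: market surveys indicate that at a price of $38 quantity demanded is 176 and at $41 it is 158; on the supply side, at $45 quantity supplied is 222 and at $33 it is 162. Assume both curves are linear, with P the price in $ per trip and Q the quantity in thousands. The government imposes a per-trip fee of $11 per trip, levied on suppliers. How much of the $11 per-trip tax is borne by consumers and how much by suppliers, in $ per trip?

Demand slope: (158 − 176)/(41 − 38) = -6, so Qd = 404 − 6P.
Supply slope: (162 − 222)/(33 − 45) = 5, so Qs = 5P − 3.
Without the tax, 404 − 6P = 5P − 3 gives 11P = 407, so P* = $37 and Q* = 182.
With the tax collected from suppliers, supply shifts: Qs = 5(P − 11) − 3.
Solving gives Q = 152 with consumers paying $42 and suppliers receiving $31 (the $11 wedge).
Burden on consumers: $5; on suppliers: $6. (They sum to $11.)

Consumers bear $5 per trip; suppliers bear $6 per trip.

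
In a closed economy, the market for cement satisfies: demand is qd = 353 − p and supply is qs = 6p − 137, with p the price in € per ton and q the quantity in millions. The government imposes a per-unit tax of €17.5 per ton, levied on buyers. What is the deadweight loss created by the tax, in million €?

Deadweight loss = €131.25 million.

Before the tax: set 353 − p = 6p − 137 → p* = €70, q* = 283.
With the tax collected from buyers, demand (in seller-price terms) shifts: qd = 353 − (p + 17.5).
Solving gives q = 268 with buyers paying €85 and sellers receiving €67.5 (the €17.5 wedge).
Quantity falls by |ΔQ| = |283 − 268| = 15.
DWL = ½ · t · |ΔQ| = ½ · 17.5 · 15 = €131.25.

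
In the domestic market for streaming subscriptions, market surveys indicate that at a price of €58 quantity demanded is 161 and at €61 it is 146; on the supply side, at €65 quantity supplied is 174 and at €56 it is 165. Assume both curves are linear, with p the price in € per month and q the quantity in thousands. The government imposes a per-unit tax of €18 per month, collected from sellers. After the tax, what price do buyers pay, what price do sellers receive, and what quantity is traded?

Demand slope: (146 − 161)/(61 − 58) = -5, so qd = 451 − 5p.
Supply slope: (165 − 174)/(56 − 65) = 1, so qs = p + 109.
Without the tax, 451 − 5p = p + 109 gives 6p = 342, so p* = €57 and q* = 166.
With the tax collected from sellers, supply shifts: qs = (p − 18) + 109.
New equilibrium: buyers pay €60, sellers receive €42, q = 151. (Wedge: pb − ps = 18.)
The less price-elastic side of the market bears the larger share of a per-unit tax.

Buyers pay €60; sellers receive €42; quantity = 151.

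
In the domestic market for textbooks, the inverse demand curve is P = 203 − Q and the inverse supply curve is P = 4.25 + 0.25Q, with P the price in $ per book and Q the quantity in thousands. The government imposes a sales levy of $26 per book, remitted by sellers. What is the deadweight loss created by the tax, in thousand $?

Inverting to Q(P) form: Qd = 203 − P; Qs = 4P − 17.
Before the tax: set 203 − P = 4P − 17 → P* = $44, Q* = 159.
With the tax collected from sellers, supply shifts: Qs = 4(P − 26) − 17.
New equilibrium: consumers pay $64.8, sellers receive $38.8, Q = 138.2. (Wedge: Pb − Ps = 26.)
Quantity falls by |ΔQ| = |159 − 138.2| = 20.8.
DWL = ½ · t · |ΔQ| = ½ · 26 · 20.8 = $270.4.

Deadweight loss = $270.4 thousand.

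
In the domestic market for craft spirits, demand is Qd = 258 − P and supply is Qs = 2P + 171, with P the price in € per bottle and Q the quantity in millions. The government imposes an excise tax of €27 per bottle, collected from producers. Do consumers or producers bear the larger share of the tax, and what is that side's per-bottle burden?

Consumers bear the larger share: €18 per bottle.

Without the tax, 258 − P = 2P + 171 gives 3P = 87, so P* = €29 and Q* = 229.
With the tax collected from producers, supply shifts: Qs = 2(P − 27) + 171.
New equilibrium: consumers pay €47, producers receive €20, Q = 211. (Wedge: Pb − Ps = 27.)
Per-bottle burden: consumers €18, producers €9.
Consumers take the larger share because demand is less price-elastic here (demand slope 1 vs supply slope 2).
The less price-elastic side of the market bears the larger share of a per-unit tax.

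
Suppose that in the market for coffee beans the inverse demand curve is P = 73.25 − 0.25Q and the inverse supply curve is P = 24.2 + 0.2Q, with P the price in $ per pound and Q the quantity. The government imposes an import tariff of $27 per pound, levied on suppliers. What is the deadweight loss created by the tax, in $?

Deadweight loss = $810.

Inverting to Q(P) form: Qd = 293 − 4P; Qs = 5P − 121.
Without the tax, 293 − 4P = 5P − 121 gives 9P = 414, so P* = $46 and Q* = 109.
With the tax collected from suppliers, supply shifts: Qs = 5(P − 27) − 121.
Solving gives Q = 49 with consumers paying $61 and suppliers receiving $34 (the $27 wedge).
Quantity falls by |ΔQ| = |109 − 49| = 60.
DWL = ½ · t · |ΔQ| = ½ · 27 · 60 = $810.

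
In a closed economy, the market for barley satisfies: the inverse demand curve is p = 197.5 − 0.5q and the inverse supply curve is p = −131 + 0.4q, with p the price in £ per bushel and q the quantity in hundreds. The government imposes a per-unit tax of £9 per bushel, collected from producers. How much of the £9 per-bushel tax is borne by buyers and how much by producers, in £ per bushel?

Inverting to q(p) form: qd = 395 − 2p; qs = 2.5p + 327.5.
Before the tax: set 395 − 2p = 2.5p + 327.5 → p* = £15, q* = 365.
With the tax collected from producers, supply shifts: qs = 2.5(p − 9) + 327.5.
Solving gives q = 355 with buyers paying £20 and producers receiving £11 (the £9 wedge).
Burden on buyers: £5; on producers: £4. (They sum to £9.)
The less price-elastic side of the market bears the larger share of a per-unit tax.

Buyers bear £5 per bushel; producers bear £4 per bushel.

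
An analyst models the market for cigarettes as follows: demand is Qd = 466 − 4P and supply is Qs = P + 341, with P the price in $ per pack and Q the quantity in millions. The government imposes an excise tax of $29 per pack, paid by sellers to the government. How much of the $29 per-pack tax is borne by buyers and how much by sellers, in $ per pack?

Buyers bear $5.8 per pack; sellers bear $23.2 per pack.

Without the tax, 466 − 4P = P + 341 gives 5P = 125, so P* = $25 and Q* = 366.
With the tax collected from sellers, supply shifts: Qs = (P − 29) + 341.
New equilibrium: buyers pay $30.8, sellers receive $1.8, Q = 342.8. (Wedge: Pb − Ps = 29.)
Burden on buyers: $5.8; on sellers: $23.2. (They sum to $29.)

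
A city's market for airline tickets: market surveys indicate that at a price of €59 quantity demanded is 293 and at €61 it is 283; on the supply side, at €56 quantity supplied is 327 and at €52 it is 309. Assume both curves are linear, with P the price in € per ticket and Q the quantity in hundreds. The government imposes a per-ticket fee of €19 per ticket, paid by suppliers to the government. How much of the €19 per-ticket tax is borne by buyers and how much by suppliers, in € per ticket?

Buyers bear €9 per ticket; suppliers bear €10 per ticket.

Demand slope: (283 − 293)/(61 − 59) = -5, so Qd = 588 − 5P.
Supply slope: (309 − 327)/(52 − 56) = 4.5, so Qs = 4.5P + 75.
Without the tax, 588 − 5P = 4.5P + 75 gives 9.5P = 513, so P* = €54 and Q* = 318.
With the tax collected from suppliers, supply shifts: Qs = 4.5(P − 19) + 75.
New equilibrium: buyers pay €63, suppliers receive €44, Q = 273. (Wedge: Pb − Ps = 19.)
Burden on buyers: €9; on suppliers: €10. (They sum to €19.)
The less price-elastic side of the market bears the larger share of a per-unit tax.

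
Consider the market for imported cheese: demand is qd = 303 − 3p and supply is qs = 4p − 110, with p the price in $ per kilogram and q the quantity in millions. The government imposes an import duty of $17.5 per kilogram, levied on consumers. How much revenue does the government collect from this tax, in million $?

Without the tax, 303 − 3p = 4p − 110 gives 7p = 413, so p* = $59 and q* = 126.
With the tax collected from consumers, demand (in seller-price terms) shifts: qd = 303 − 3(p + 17.5).
New equilibrium: consumers pay $69, producers receive $51.5, q = 96. (Wedge: pb − ps = 17.5.)
Revenue = t · Q = 17.5 · 96 = $1680.

Tax revenue = $1680 million.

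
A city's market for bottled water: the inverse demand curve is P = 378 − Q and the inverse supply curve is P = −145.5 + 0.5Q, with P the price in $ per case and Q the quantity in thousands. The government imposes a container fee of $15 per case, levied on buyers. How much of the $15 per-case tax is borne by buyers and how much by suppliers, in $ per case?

Rewrite in direct form: Qd = 378 − P and Qs = 2P + 291.
Before the tax: set 378 − P = 2P + 291 → P* = $29, Q* = 349.
With the tax collected from buyers, demand (in seller-price terms) shifts: Qd = 378 − (P + 15).
Solving gives Q = 339 with buyers paying $39 and suppliers receiving $24 (the $15 wedge).
Burden on buyers: $10; on suppliers: $5. (They sum to $15.)
The less price-elastic side of the market bears the larger share of a per-unit tax.

Buyers bear $10 per case; suppliers bear $5 per case.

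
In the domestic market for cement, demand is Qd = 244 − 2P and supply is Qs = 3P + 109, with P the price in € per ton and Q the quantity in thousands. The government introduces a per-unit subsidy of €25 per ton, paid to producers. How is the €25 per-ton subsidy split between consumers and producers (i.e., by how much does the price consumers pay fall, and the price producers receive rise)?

Without the subsidy, 244 − 2P = 3P + 109 gives 5P = 135, so P* = €27 and Q* = 190.
With a per-unit subsidy paid to producers, each receives P + 25 per unit sold, so supply becomes Qs = 3(P + 25) + 109.
Solving gives Q = 220 with consumers paying €12 and producers receiving €37 (the €25 wedge).
Gain to consumers: €15; to producers: €10. (They sum to €25.)

Consumers gain €15 per ton; producers gain €10 per ton.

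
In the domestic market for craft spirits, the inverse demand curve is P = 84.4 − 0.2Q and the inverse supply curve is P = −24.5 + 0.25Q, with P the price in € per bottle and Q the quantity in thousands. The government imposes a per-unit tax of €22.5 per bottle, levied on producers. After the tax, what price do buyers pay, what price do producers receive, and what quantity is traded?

Buyers pay €46; producers receive €23.5; quantity = 192.

Rewrite in direct form: Qd = 422 − 5P and Qs = 4P + 98.
Without the tax, 422 − 5P = 4P + 98 gives 9P = 324, so P* = €36 and Q* = 242.
With the tax collected from producers, supply shifts: Qs = 4(P − 22.5) + 98.
Solving gives Q = 192 with buyers paying €46 and producers receiving €23.5 (the €22.5 wedge).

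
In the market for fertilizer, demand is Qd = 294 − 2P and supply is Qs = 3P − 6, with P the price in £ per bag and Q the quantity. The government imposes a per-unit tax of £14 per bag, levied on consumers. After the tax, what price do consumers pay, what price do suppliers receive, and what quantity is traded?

Consumers pay £68.4; suppliers receive £54.4; quantity = 157.2.

Before the tax: set 294 − 2P = 3P − 6 → P* = £60, Q* = 174.
With the tax collected from consumers, demand (in seller-price terms) shifts: Qd = 294 − 2(P + 14).
Solving gives Q = 157.2 with consumers paying £68.4 and suppliers receiving £54.4 (the £14 wedge).
The less price-elastic side of the market bears the larger share of a per-unit tax.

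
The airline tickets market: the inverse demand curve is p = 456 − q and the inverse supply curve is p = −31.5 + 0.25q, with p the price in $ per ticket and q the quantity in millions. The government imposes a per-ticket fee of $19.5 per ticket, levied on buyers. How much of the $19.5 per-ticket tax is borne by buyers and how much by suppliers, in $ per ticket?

Rewrite in direct form: qd = 456 − p and qs = 4p + 126.
Without the tax, 456 − p = 4p + 126 gives 5p = 330, so p* = $66 and q* = 390.
With the tax collected from buyers, demand (in seller-price terms) shifts: qd = 456 − (p + 19.5).
New equilibrium: buyers pay $81.6, suppliers receive $62.1, q = 374.4. (Wedge: pb − ps = 19.5.)
Burden on buyers: $15.6; on suppliers: $3.9. (They sum to $19.5.)

Buyers bear $15.6 per ticket; suppliers bear $3.9 per ticket.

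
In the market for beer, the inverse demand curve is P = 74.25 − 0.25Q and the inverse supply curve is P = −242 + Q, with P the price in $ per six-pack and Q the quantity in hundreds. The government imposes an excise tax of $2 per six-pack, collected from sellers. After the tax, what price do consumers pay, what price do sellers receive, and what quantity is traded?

Consumers pay $11.4; sellers receive $9.4; quantity = 251.4.

Rewrite in direct form: Qd = 297 − 4P and Qs = P + 242.
Without the tax, 297 − 4P = P + 242 gives 5P = 55, so P* = $11 and Q* = 253.
With the tax collected from sellers, supply shifts: Qs = (P − 2) + 242.
Solving gives Q = 251.4 with consumers paying $11.4 and sellers receiving $9.4 (the $2 wedge).
The less price-elastic side of the market bears the larger share of a per-unit tax.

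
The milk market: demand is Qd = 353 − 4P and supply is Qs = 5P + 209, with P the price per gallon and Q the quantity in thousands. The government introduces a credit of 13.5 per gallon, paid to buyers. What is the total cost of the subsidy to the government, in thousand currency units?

Without the subsidy, 353 − 4P = 5P + 209 gives 9P = 144, so P* = 16 and Q* = 289.
With a per-unit subsidy paid to buyers, each effectively pays P − 13.5, so demand becomes Qd = 353 − 4(P − 13.5).
Solving gives Q = 319 with buyers paying 8.5 and suppliers receiving 22 (the 13.5 wedge).
Outlay = t · Q = 13.5 · 319 = 4306.5.

Government outlay = 4306.5 thousand.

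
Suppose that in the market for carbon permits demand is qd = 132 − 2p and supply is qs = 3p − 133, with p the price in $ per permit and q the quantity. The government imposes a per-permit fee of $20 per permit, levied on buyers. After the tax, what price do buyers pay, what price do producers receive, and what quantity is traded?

Buyers pay $65; producers receive $45; quantity = 2.

Without the tax, 132 − 2p = 3p − 133 gives 5p = 265, so p* = $53 and q* = 26.
With the tax collected from buyers, demand (in seller-price terms) shifts: qd = 132 − 2(p + 20).
New equilibrium: buyers pay $65, producers receive $45, q = 2. (Wedge: pb − ps = 20.)
The less price-elastic side of the market bears the larger share of a per-unit tax.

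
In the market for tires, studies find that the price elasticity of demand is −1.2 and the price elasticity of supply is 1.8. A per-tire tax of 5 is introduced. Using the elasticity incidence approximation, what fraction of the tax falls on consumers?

Consumers' share ≈ 0.6.

Incidence ratio: consumers' share ≈ εs / (εs + |εd|) = 1.8 / (1.8 + 1.2) = 0.6.
Supply is the more elastic side, so consumers bear the larger share.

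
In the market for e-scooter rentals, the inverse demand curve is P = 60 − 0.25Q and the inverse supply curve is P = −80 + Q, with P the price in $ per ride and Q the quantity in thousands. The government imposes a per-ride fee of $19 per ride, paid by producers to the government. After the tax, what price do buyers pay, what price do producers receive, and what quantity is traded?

Buyers pay $35.8; producers receive $16.8; quantity = 96.8.

Rewrite in direct form: Qd = 240 − 4P and Qs = P + 80.
Before the tax: set 240 − 4P = P + 80 → P* = $32, Q* = 112.
With the tax collected from producers, supply shifts: Qs = (P − 19) + 80.
Solving gives Q = 96.8 with buyers paying $35.8 and producers receiving $16.8 (the $19 wedge).
The less price-elastic side of the market bears the larger share of a per-unit tax.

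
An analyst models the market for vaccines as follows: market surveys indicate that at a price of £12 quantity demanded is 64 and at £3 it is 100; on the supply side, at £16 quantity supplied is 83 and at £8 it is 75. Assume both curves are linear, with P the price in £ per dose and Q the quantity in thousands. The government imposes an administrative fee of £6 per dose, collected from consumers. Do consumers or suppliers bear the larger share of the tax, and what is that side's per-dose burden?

Demand slope: (100 − 64)/(3 − 12) = -4, so Qd = 112 − 4P.
Supply slope: (75 − 83)/(8 − 16) = 1, so Qs = P + 67.
Before the tax: set 112 − 4P = P + 67 → P* = £9, Q* = 76.
With the tax collected from consumers, demand (in seller-price terms) shifts: Qd = 112 − 4(P + 6).
New equilibrium: consumers pay £10.2, suppliers receive £4.2, Q = 71.2. (Wedge: Pb − Ps = 6.)
Per-dose burden: consumers £1.2, suppliers £4.8.
Suppliers take the larger share because supply is less price-elastic here (demand slope 4 vs supply slope 1).
The less price-elastic side of the market bears the larger share of a per-unit tax.

Suppliers bear the larger share: £4.8 per dose.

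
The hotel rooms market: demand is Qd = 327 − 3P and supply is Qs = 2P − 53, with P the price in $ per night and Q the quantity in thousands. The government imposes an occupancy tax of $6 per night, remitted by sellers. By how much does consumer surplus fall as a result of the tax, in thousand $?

Consumer surplus falls by $228.96 thousand.

Before the tax: set 327 − 3P = 2P − 53 → P* = $76, Q* = 99.
With the tax collected from sellers, supply shifts: Qs = 2(P − 6) − 53.
New equilibrium: buyers pay $78.4, sellers receive $72.4, Q = 91.8. (Wedge: Pb − Ps = 6.)
ΔCS is the trapezoid between Q = 91.8 and Q = 99 of height $2.4: ½ · (99 + 91.8) · 2.4 = $228.96.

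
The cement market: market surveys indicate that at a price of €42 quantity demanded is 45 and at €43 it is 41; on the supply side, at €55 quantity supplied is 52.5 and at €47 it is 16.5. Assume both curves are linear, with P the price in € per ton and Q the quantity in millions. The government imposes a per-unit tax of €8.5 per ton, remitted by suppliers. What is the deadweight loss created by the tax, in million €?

Deadweight loss = €76.5 million.

Demand slope: (41 − 45)/(43 − 42) = -4, so Qd = 213 − 4P.
Supply slope: (16.5 − 52.5)/(47 − 55) = 4.5, so Qs = 4.5P − 195.
Before the tax: set 213 − 4P = 4.5P − 195 → P* = €48, Q* = 21.
With the tax collected from suppliers, supply shifts: Qs = 4.5(P − 8.5) − 195.
Solving gives Q = 3 with consumers paying €52.5 and suppliers receiving €44 (the €8.5 wedge).
Quantity falls by |ΔQ| = |21 − 3| = 18.
DWL = ½ · t · |ΔQ| = ½ · 8.5 · 18 = €76.5.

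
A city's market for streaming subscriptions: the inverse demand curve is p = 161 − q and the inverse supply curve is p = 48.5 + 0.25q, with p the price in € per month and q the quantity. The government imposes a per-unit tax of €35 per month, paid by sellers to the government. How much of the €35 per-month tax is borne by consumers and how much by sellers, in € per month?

Rewrite in direct form: qd = 161 − p and qs = 4p − 194.
Before the tax: set 161 − p = 4p − 194 → p* = €71, q* = 90.
With the tax collected from sellers, supply shifts: qs = 4(p − 35) − 194.
Solving gives q = 62 with consumers paying €99 and sellers receiving €64 (the €35 wedge).
Burden on consumers: €28; on sellers: €7. (They sum to €35.)
The less price-elastic side of the market bears the larger share of a per-unit tax.

Consumers bear €28 per month; sellers bear €7 per month.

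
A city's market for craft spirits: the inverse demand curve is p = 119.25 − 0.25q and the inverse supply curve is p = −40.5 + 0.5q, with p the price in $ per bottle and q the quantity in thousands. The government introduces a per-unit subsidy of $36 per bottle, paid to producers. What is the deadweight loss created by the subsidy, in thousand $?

Deadweight loss = $864 thousand.

Rewrite in direct form: qd = 477 − 4p and qs = 2p + 81.
Before the subsidy: set 477 − 4p = 2p + 81 → p* = $66, q* = 213.
With a per-unit subsidy paid to producers, each receives p + 36 per unit sold, so supply becomes qs = 2(p + 36) + 81.
Solving gives q = 261 with buyers paying $54 and producers receiving $90 (the $36 wedge).
Quantity rises by |ΔQ| = |213 − 261| = 48.
DWL = ½ · t · |ΔQ| = ½ · 36 · 48 = $864.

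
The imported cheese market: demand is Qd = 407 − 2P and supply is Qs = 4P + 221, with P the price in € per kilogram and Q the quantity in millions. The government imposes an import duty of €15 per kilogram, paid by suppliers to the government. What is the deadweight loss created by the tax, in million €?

Before the tax: set 407 − 2P = 4P + 221 → P* = €31, Q* = 345.
With the tax collected from suppliers, supply shifts: Qs = 4(P − 15) + 221.
Solving gives Q = 325 with consumers paying €41 and suppliers receiving €26 (the €15 wedge).
Quantity falls by |ΔQ| = |345 − 325| = 20.
DWL = ½ · t · |ΔQ| = ½ · 15 · 20 = €150.

Deadweight loss = €150 million.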